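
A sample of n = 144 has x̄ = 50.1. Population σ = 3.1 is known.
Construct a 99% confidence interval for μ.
(49.43, 50.77)

z-interval (σ known):
z* = 2.576 for 99% confidence

Margin of error = z* · σ/√n = 2.576 · 3.1/√144 = 0.67

CI: (50.1 - 0.67, 50.1 + 0.67) = (49.43, 50.77)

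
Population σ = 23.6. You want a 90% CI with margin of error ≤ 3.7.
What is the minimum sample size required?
n ≥ 111

For margin E ≤ 3.7:
n ≥ (z* · σ / E)²
n ≥ (1.645 · 23.6 / 3.7)²
n ≥ 110.09

Minimum n = 111 (rounding up)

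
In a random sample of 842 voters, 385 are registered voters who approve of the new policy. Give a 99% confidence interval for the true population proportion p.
(0.413, 0.501)

Proportion CI:
p̂ = 385/842 = 0.45724
SE = √(p̂(1-p̂)/n) = √(0.45724 · 0.54276 / 842) = 0.01717

z* = 2.576
Margin = z* · SE = 2.576 · 0.01717 = 0.0442

CI: 0.45724 ± 0.0442 = (0.413, 0.501)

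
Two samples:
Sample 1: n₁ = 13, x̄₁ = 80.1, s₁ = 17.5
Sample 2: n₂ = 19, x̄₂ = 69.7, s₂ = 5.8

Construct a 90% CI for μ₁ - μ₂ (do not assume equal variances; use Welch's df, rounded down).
(1.49, 19.31)

Difference: x̄₁ - x̄₂ = 10.40
SE = √(s₁²/n₁ + s₂²/n₂) = √(17.5²/13 + 5.8²/19) = 5.0327
df = 13.82 → 13 (Welch–Satterthwaite, rounded down)
t* = 1.771

CI: 10.40 ± 1.771 · 5.0327 = 10.40 ± 8.91 = (1.49, 19.31)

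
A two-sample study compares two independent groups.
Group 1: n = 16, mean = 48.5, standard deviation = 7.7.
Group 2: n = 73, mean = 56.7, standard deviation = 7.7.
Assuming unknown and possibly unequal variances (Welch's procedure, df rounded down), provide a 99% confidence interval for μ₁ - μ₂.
(-14.19, -2.21)

Difference: x̄₁ - x̄₂ = -8.20
SE = √(s₁²/n₁ + s₂²/n₂) = √(7.7²/16 + 7.7²/73) = 2.1255
df = 22.07 → 22 (Welch–Satterthwaite, rounded down)
t* = 2.819

CI: -8.20 ± 2.819 · 2.1255 = -8.20 ± 5.99 = (-14.19, -2.21)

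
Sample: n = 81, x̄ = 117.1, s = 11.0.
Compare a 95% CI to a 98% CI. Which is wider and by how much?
98% CI is wider by 0.94

df = 80
95% CI: t* = 1.990, (114.67, 119.53), width = 2 · t* · s/√n = 4.86
98% CI: t* = 2.374, (114.20, 120.00), width = 2 · t* · s/√n = 5.80

The 98% CI is wider by 5.80 - 4.86 = 0.94.
Higher confidence requires a wider interval.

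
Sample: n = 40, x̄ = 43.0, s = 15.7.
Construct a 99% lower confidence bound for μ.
μ ≥ 36.98

Lower bound (one-sided):
t* = 2.426 (one-sided for 99%)
Lower bound = x̄ - t* · s/√n = 43.0 - 2.426 · 15.7/√40 = 36.98

We are 99% confident that μ ≥ 36.98.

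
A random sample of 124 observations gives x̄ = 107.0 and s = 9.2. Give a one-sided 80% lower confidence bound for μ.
μ ≥ 106.30

Lower bound (one-sided):
t* = 0.845 (one-sided for 80%)
Lower bound = x̄ - t* · s/√n = 107.0 - 0.845 · 9.2/√124 = 106.30

We are 80% confident that μ ≥ 106.30.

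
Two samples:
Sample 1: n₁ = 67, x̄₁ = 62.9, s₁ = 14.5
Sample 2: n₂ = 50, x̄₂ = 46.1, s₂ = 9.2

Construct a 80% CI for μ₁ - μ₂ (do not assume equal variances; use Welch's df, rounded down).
(13.97, 19.63)

Difference: x̄₁ - x̄₂ = 16.80
SE = √(s₁²/n₁ + s₂²/n₂) = √(14.5²/67 + 9.2²/50) = 2.1979
df = 112.37 → 112 (Welch–Satterthwaite, rounded down)
t* = 1.289

CI: 16.80 ± 1.289 · 2.1979 = 16.80 ± 2.83 = (13.97, 19.63)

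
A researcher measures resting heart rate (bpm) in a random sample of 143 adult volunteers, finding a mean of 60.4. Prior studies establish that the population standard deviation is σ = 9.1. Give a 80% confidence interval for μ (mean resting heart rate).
(59.42, 61.38)

z-interval (σ known):
z* = 1.282 for 80% confidence

Margin of error = z* · σ/√n = 1.282 · 9.1/√143 = 0.98

CI: (60.4 - 0.98, 60.4 + 0.98) = (59.42, 61.38)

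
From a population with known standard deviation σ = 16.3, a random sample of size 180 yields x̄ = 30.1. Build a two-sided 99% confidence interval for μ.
(26.97, 33.23)

z-interval (σ known):
z* = 2.576 for 99% confidence

Margin of error = z* · σ/√n = 2.576 · 16.3/√180 = 3.13

CI: (30.1 - 3.13, 30.1 + 3.13) = (26.97, 33.23)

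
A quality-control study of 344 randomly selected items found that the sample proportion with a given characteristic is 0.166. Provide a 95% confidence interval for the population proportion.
(0.127, 0.205)

Proportion CI:
SE = √(p̂(1-p̂)/n) = √(0.166 · 0.834 / 344) = 0.02006

z* = 1.960
Margin = z* · SE = 1.960 · 0.02006 = 0.0393

CI: 0.166 ± 0.0393 = (0.127, 0.205)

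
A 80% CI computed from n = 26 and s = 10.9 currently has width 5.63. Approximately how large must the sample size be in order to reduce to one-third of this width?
n ≈ 234

CI width ∝ 1/√n
To reduce width by factor 3, need √n to grow by 3 → need 3² = 9 times as many samples.

Current: n = 26, width = 5.63
New: n = 234, width ≈ 1.83

Width reduced by factor of 5.63/1.83 = 3.08.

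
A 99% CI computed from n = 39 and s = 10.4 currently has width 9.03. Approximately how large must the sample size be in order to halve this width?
n ≈ 156

CI width ∝ 1/√n
To reduce width by factor 2, need √n to grow by 2 → need 2² = 4 times as many samples.

Current: n = 39, width = 9.03
New: n = 156, width ≈ 4.34

Width reduced by factor of 9.03/4.34 = 2.08.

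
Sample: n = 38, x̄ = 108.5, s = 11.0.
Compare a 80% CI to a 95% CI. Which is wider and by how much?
95% CI is wider by 2.57

df = 37
80% CI: t* = 1.305, (106.17, 110.83), width = 2 · t* · s/√n = 4.66
95% CI: t* = 2.026, (104.88, 112.12), width = 2 · t* · s/√n = 7.23

The 95% CI is wider by 7.23 - 4.66 = 2.57.
Higher confidence requires a wider interval.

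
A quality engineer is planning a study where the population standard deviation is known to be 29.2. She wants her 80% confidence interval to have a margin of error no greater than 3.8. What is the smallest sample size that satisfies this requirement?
n ≥ 98

For margin E ≤ 3.8:
n ≥ (z* · σ / E)²
n ≥ (1.282 · 29.2 / 3.8)²
n ≥ 97.05

Minimum n = 98 (rounding up)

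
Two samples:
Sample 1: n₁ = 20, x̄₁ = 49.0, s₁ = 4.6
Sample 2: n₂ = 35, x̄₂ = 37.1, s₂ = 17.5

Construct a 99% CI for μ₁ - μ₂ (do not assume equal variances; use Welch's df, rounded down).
(3.44, 20.36)

Difference: x̄₁ - x̄₂ = 11.90
SE = √(s₁²/n₁ + s₂²/n₂) = √(4.6²/20 + 17.5²/35) = 3.1318
df = 41.63 → 41 (Welch–Satterthwaite, rounded down)
t* = 2.701

CI: 11.90 ± 2.701 · 3.1318 = 11.90 ± 8.46 = (3.44, 20.36)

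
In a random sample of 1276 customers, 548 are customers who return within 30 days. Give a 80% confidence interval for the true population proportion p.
(0.412, 0.447)

Proportion CI:
p̂ = 548/1276 = 0.42947
SE = √(p̂(1-p̂)/n) = √(0.42947 · 0.57053 / 1276) = 0.01386

z* = 1.282
Margin = z* · SE = 1.282 · 0.01386 = 0.0178

CI: 0.42947 ± 0.0178 = (0.412, 0.447)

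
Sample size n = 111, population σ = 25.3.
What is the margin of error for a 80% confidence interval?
Margin of error = 3.08

Margin of error = z* · σ/√n
= 1.282 · 25.3/√111
= 1.282 · 25.3/10.5357
= 3.08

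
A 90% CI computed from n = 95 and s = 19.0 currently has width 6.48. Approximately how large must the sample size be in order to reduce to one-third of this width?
n ≈ 855

CI width ∝ 1/√n
To reduce width by factor 3, need √n to grow by 3 → need 3² = 9 times as many samples.

Current: n = 95, width = 6.48
New: n = 855, width ≈ 2.14

Width reduced by factor of 6.48/2.14 = 3.03.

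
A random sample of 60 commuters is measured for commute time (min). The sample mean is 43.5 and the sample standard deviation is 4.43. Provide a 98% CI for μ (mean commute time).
(42.13, 44.87)

t-interval (σ unknown):
df = n - 1 = 59
t* = 2.391 for 98% confidence

Margin of error = t* · s/√n = 2.391 · 4.43/√60 = 1.37

CI: (42.13, 44.87)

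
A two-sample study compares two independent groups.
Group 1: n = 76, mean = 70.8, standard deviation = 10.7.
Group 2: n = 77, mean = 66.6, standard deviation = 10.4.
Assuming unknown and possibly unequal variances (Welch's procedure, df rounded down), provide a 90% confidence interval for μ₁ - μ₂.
(1.38, 7.02)

Difference: x̄₁ - x̄₂ = 4.20
SE = √(s₁²/n₁ + s₂²/n₂) = √(10.7²/76 + 10.4²/77) = 1.7062
df = 150.74 → 150 (Welch–Satterthwaite, rounded down)
t* = 1.655

CI: 4.20 ± 1.655 · 1.7062 = 4.20 ± 2.82 = (1.38, 7.02)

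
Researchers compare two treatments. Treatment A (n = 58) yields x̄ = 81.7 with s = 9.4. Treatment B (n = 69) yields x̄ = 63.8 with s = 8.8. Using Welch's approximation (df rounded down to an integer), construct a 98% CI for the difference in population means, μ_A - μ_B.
(14.06, 21.74)

Difference: x̄₁ - x̄₂ = 17.90
SE = √(s₁²/n₁ + s₂²/n₂) = √(9.4²/58 + 8.8²/69) = 1.6266
df = 118.16 → 118 (Welch–Satterthwaite, rounded down)
t* = 2.358

CI: 17.90 ± 2.358 · 1.6266 = 17.90 ± 3.84 = (14.06, 21.74)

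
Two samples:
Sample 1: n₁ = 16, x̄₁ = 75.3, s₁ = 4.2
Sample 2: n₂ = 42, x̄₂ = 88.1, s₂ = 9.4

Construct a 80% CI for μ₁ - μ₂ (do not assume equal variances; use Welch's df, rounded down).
(-15.12, -10.48)

Difference: x̄₁ - x̄₂ = -12.80
SE = √(s₁²/n₁ + s₂²/n₂) = √(4.2²/16 + 9.4²/42) = 1.7906
df = 54.40 → 54 (Welch–Satterthwaite, rounded down)
t* = 1.297

CI: -12.80 ± 1.297 · 1.7906 = -12.80 ± 2.32 = (-15.12, -10.48)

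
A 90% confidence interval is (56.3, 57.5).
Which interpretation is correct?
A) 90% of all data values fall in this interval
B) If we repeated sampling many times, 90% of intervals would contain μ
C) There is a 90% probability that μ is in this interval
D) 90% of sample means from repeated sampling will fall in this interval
B

A) Wrong — a CI is about the parameter μ, not individual data values.
B) Correct — this is the frequentist long-run coverage interpretation.
C) Wrong — μ is fixed; the randomness lives in the interval, not in μ.
D) Wrong — coverage applies to intervals containing μ, not to future x̄ values.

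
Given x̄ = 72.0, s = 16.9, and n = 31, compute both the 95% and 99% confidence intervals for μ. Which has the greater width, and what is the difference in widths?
99% CI is wider by 4.29

df = 30
95% CI: t* = 2.042, (65.80, 78.20), width = 2 · t* · s/√n = 12.40
99% CI: t* = 2.750, (63.65, 80.35), width = 2 · t* · s/√n = 16.69

The 99% CI is wider by 16.69 - 12.40 = 4.29.
Higher confidence requires a wider interval.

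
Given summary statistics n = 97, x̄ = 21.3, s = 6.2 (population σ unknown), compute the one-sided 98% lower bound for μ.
μ ≥ 19.99

Lower bound (one-sided):
t* = 2.082 (one-sided for 98%)
Lower bound = x̄ - t* · s/√n = 21.3 - 2.082 · 6.2/√97 = 19.99

We are 98% confident that μ ≥ 19.99.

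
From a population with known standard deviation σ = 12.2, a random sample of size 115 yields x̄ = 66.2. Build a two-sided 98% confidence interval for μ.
(63.55, 68.85)

z-interval (σ known):
z* = 2.326 for 98% confidence

Margin of error = z* · σ/√n = 2.326 · 12.2/√115 = 2.65

CI: (66.2 - 2.65, 66.2 + 2.65) = (63.55, 68.85)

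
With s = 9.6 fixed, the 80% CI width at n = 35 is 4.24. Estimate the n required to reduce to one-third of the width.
n ≈ 315

CI width ∝ 1/√n
To reduce width by factor 3, need √n to grow by 3 → need 3² = 9 times as many samples.

Current: n = 35, width = 4.24
New: n = 315, width ≈ 1.39

Width reduced by factor of 4.24/1.39 = 3.05.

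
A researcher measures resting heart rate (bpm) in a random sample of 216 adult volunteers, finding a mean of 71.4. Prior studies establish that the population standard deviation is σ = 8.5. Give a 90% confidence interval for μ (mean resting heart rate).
(70.45, 72.35)

z-interval (σ known):
z* = 1.645 for 90% confidence

Margin of error = z* · σ/√n = 1.645 · 8.5/√216 = 0.95

CI: (71.4 - 0.95, 71.4 + 0.95) = (70.45, 72.35)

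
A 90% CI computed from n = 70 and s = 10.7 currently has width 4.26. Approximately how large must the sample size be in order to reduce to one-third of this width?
n ≈ 630

CI width ∝ 1/√n
To reduce width by factor 3, need √n to grow by 3 → need 3² = 9 times as many samples.

Current: n = 70, width = 4.26
New: n = 630, width ≈ 1.40

Width reduced by factor of 4.26/1.40 = 3.04.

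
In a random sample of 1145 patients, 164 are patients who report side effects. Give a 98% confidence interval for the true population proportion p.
(0.119, 0.167)

Proportion CI:
p̂ = 164/1145 = 0.14323
SE = √(p̂(1-p̂)/n) = √(0.14323 · 0.85677 / 1145) = 0.01035

z* = 2.326
Margin = z* · SE = 2.326 · 0.01035 = 0.0241

CI: 0.14323 ± 0.0241 = (0.119, 0.167)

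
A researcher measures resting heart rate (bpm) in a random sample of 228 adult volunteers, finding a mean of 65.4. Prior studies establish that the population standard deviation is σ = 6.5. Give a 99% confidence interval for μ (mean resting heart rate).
(64.29, 66.51)

z-interval (σ known):
z* = 2.576 for 99% confidence

Margin of error = z* · σ/√n = 2.576 · 6.5/√228 = 1.11

CI: (65.4 - 1.11, 65.4 + 1.11) = (64.29, 66.51)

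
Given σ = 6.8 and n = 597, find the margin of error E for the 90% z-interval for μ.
Margin of error = 0.46

Margin of error = z* · σ/√n
= 1.645 · 6.8/√597
= 1.645 · 6.8/24.4336
= 0.46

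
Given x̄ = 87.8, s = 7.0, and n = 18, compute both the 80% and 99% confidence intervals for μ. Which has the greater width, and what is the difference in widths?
99% CI is wider by 5.16

df = 17
80% CI: t* = 1.333, (85.60, 90.00), width = 2 · t* · s/√n = 4.40
99% CI: t* = 2.898, (83.02, 92.58), width = 2 · t* · s/√n = 9.56

The 99% CI is wider by 9.56 - 4.40 = 5.16.
Higher confidence requires a wider interval.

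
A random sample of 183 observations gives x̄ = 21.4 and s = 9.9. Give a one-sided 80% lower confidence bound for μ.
μ ≥ 20.78

Lower bound (one-sided):
t* = 0.844 (one-sided for 80%)
Lower bound = x̄ - t* · s/√n = 21.4 - 0.844 · 9.9/√183 = 20.78

We are 80% confident that μ ≥ 20.78.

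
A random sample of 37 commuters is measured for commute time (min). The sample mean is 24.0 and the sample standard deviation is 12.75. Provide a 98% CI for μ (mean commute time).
(18.90, 29.10)

t-interval (σ unknown):
df = n - 1 = 36
t* = 2.434 for 98% confidence

Margin of error = t* · s/√n = 2.434 · 12.75/√37 = 5.10

CI: (18.90, 29.10)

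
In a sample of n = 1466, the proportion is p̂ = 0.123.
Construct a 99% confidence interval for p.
(0.101, 0.145)

Proportion CI:
SE = √(p̂(1-p̂)/n) = √(0.123 · 0.877 / 1466) = 0.00858

z* = 2.576
Margin = z* · SE = 2.576 · 0.00858 = 0.0221

CI: 0.123 ± 0.0221 = (0.101, 0.145)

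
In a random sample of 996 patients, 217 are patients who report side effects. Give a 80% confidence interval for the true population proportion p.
(0.201, 0.235)

Proportion CI:
p̂ = 217/996 = 0.21787
SE = √(p̂(1-p̂)/n) = √(0.21787 · 0.78213 / 996) = 0.01308

z* = 1.282
Margin = z* · SE = 1.282 · 0.01308 = 0.0168

CI: 0.21787 ± 0.0168 = (0.201, 0.235)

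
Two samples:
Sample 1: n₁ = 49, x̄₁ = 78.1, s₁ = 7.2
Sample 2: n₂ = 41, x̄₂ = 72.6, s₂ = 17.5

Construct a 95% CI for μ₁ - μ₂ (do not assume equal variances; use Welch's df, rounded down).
(-0.36, 11.36)

Difference: x̄₁ - x̄₂ = 5.50
SE = √(s₁²/n₁ + s₂²/n₂) = √(7.2²/49 + 17.5²/41) = 2.9202
df = 51.28 → 51 (Welch–Satterthwaite, rounded down)
t* = 2.008

CI: 5.50 ± 2.008 · 2.9202 = 5.50 ± 5.86 = (-0.36, 11.36)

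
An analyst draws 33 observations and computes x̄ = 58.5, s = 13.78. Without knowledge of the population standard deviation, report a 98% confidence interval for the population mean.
(52.63, 64.37)

t-interval (σ unknown):
df = n - 1 = 32
t* = 2.449 for 98% confidence

Margin of error = t* · s/√n = 2.449 · 13.78/√33 = 5.87

CI: (52.63, 64.37)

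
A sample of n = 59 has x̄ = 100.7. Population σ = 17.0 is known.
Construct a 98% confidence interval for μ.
(95.55, 105.85)

z-interval (σ known):
z* = 2.326 for 98% confidence

Margin of error = z* · σ/√n = 2.326 · 17.0/√59 = 5.15

CI: (100.7 - 5.15, 100.7 + 5.15) = (95.55, 105.85)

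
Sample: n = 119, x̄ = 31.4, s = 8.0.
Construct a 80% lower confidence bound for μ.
μ ≥ 30.78

Lower bound (one-sided):
t* = 0.845 (one-sided for 80%)
Lower bound = x̄ - t* · s/√n = 31.4 - 0.845 · 8.0/√119 = 30.78

We are 80% confident that μ ≥ 30.78.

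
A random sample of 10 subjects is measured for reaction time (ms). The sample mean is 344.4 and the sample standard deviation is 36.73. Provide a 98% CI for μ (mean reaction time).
(311.63, 377.17)

t-interval (σ unknown):
df = n - 1 = 9
t* = 2.821 for 98% confidence

Margin of error = t* · s/√n = 2.821 · 36.73/√10 = 32.77

CI: (311.63, 377.17)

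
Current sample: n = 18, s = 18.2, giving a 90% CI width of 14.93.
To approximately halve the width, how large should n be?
n ≈ 72

CI width ∝ 1/√n
To reduce width by factor 2, need √n to grow by 2 → need 2² = 4 times as many samples.

Current: n = 18, width = 14.93
New: n = 72, width ≈ 7.15

Width reduced by factor of 14.93/7.15 = 2.09.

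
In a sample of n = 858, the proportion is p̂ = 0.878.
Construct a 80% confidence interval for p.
(0.864, 0.892)

Proportion CI:
SE = √(p̂(1-p̂)/n) = √(0.878 · 0.122 / 858) = 0.01117

z* = 1.282
Margin = z* · SE = 1.282 · 0.01117 = 0.0143

CI: 0.878 ± 0.0143 = (0.864, 0.892)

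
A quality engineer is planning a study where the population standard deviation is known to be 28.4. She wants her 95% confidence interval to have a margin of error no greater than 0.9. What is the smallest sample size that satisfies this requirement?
n ≥ 3826

For margin E ≤ 0.9:
n ≥ (z* · σ / E)²
n ≥ (1.960 · 28.4 / 0.9)²
n ≥ 3825.29

Minimum n = 3826 (rounding up)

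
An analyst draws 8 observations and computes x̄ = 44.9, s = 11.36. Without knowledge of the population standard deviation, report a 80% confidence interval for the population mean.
(39.22, 50.58)

t-interval (σ unknown):
df = n - 1 = 7
t* = 1.415 for 80% confidence

Margin of error = t* · s/√n = 1.415 · 11.36/√8 = 5.68

CI: (39.22, 50.58)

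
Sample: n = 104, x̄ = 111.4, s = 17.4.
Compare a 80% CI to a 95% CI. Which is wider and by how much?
95% CI is wider by 2.37

df = 103
80% CI: t* = 1.290, (109.20, 113.60), width = 2 · t* · s/√n = 4.40
95% CI: t* = 1.983, (108.02, 114.78), width = 2 · t* · s/√n = 6.77

The 95% CI is wider by 6.77 - 4.40 = 2.37.
Higher confidence requires a wider interval.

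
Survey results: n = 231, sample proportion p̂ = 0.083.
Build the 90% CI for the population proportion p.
(0.053, 0.113)

Proportion CI:
SE = √(p̂(1-p̂)/n) = √(0.083 · 0.917 / 231) = 0.01815

z* = 1.645
Margin = z* · SE = 1.645 · 0.01815 = 0.0299

CI: 0.083 ± 0.0299 = (0.053, 0.113)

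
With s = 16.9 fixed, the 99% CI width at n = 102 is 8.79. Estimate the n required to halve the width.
n ≈ 408

CI width ∝ 1/√n
To reduce width by factor 2, need √n to grow by 2 → need 2² = 4 times as many samples.

Current: n = 102, width = 8.79
New: n = 408, width ≈ 4.33

Width reduced by factor of 8.79/4.33 = 2.03.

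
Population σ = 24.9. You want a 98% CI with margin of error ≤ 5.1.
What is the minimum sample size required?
n ≥ 129

For margin E ≤ 5.1:
n ≥ (z* · σ / E)²
n ≥ (2.326 · 24.9 / 5.1)²
n ≥ 128.97

Minimum n = 129 (rounding up)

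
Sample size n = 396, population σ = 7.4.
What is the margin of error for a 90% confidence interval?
Margin of error = 0.61

Margin of error = z* · σ/√n
= 1.645 · 7.4/√396
= 1.645 · 7.4/19.8997
= 0.61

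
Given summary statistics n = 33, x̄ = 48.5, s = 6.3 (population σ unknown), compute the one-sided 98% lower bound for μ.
μ ≥ 46.15

Lower bound (one-sided):
t* = 2.141 (one-sided for 98%)
Lower bound = x̄ - t* · s/√n = 48.5 - 2.141 · 6.3/√33 = 46.15

We are 98% confident that μ ≥ 46.15.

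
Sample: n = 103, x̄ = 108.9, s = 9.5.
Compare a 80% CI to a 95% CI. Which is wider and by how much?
95% CI is wider by 1.29

df = 102
80% CI: t* = 1.290, (107.69, 110.11), width = 2 · t* · s/√n = 2.42
95% CI: t* = 1.983, (107.04, 110.76), width = 2 · t* · s/√n = 3.71

The 95% CI is wider by 3.71 - 2.42 = 1.29.
Higher confidence requires a wider interval.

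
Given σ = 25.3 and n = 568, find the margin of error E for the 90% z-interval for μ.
Margin of error = 1.75

Margin of error = z* · σ/√n
= 1.645 · 25.3/√568
= 1.645 · 25.3/23.8328
= 1.75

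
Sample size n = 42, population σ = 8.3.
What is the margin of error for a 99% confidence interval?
Margin of error = 3.30

Margin of error = z* · σ/√n
= 2.576 · 8.3/√42
= 2.576 · 8.3/6.4807
= 3.30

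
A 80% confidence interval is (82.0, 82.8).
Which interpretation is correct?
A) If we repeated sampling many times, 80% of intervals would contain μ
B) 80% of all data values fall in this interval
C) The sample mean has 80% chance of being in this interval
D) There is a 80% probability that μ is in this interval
A

A) Correct — this is the frequentist long-run coverage interpretation.
B) Wrong — a CI is about the parameter μ, not individual data values.
C) Wrong — x̄ is observed and sits in the interval by construction.
D) Wrong — μ is fixed; the randomness lives in the interval, not in μ.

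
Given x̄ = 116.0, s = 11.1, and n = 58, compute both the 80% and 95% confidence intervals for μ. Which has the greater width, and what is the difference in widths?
95% CI is wider by 2.06

df = 57
80% CI: t* = 1.297, (114.11, 117.89), width = 2 · t* · s/√n = 3.78
95% CI: t* = 2.002, (113.08, 118.92), width = 2 · t* · s/√n = 5.84

The 95% CI is wider by 5.84 - 3.78 = 2.06.
Higher confidence requires a wider interval.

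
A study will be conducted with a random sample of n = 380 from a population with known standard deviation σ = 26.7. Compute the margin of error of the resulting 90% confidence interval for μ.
Margin of error = 2.25

Margin of error = z* · σ/√n
= 1.645 · 26.7/√380
= 1.645 · 26.7/19.4936
= 2.25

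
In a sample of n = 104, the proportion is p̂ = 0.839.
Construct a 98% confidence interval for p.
(0.755, 0.923)

Proportion CI:
SE = √(p̂(1-p̂)/n) = √(0.839 · 0.161 / 104) = 0.03604

z* = 2.326
Margin = z* · SE = 2.326 · 0.03604 = 0.0838

CI: 0.839 ± 0.0838 = (0.755, 0.923)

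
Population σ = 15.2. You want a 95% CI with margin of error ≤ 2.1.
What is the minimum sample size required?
n ≥ 202

For margin E ≤ 2.1:
n ≥ (z* · σ / E)²
n ≥ (1.960 · 15.2 / 2.1)²
n ≥ 201.26

Minimum n = 202 (rounding up)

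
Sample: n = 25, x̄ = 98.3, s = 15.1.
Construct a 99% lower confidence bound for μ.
μ ≥ 90.77

Lower bound (one-sided):
t* = 2.492 (one-sided for 99%)
Lower bound = x̄ - t* · s/√n = 98.3 - 2.492 · 15.1/√25 = 90.77

We are 99% confident that μ ≥ 90.77.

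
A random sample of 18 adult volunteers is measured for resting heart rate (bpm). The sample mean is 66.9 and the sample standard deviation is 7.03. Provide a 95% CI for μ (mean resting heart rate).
(63.40, 70.40)

t-interval (σ unknown):
df = n - 1 = 17
t* = 2.110 for 95% confidence

Margin of error = t* · s/√n = 2.110 · 7.03/√18 = 3.50

CI: (63.40, 70.40)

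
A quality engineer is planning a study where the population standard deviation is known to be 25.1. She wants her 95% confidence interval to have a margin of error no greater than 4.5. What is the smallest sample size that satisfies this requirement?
n ≥ 120

For margin E ≤ 4.5:
n ≥ (z* · σ / E)²
n ≥ (1.960 · 25.1 / 4.5)²
n ≥ 119.52

Minimum n = 120 (rounding up)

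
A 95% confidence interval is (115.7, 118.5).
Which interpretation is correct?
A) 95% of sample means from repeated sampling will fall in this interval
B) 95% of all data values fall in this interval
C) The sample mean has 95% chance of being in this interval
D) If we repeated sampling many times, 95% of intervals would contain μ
D

A) Wrong — coverage applies to intervals containing μ, not to future x̄ values.
B) Wrong — a CI is about the parameter μ, not individual data values.
C) Wrong — x̄ is observed and sits in the interval by construction.
D) Correct — this is the frequentist long-run coverage interpretation.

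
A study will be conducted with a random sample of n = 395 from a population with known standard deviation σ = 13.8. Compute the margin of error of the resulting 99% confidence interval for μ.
Margin of error = 1.79

Margin of error = z* · σ/√n
= 2.576 · 13.8/√395
= 2.576 · 13.8/19.8746
= 1.79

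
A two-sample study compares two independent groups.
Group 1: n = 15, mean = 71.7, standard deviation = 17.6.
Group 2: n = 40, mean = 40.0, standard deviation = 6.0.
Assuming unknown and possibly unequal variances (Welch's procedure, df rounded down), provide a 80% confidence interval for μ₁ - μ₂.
(25.47, 37.93)

Difference: x̄₁ - x̄₂ = 31.70
SE = √(s₁²/n₁ + s₂²/n₂) = √(17.6²/15 + 6.0²/40) = 4.6423
df = 15.24 → 15 (Welch–Satterthwaite, rounded down)
t* = 1.341

CI: 31.70 ± 1.341 · 4.6423 = 31.70 ± 6.23 = (25.47, 37.93)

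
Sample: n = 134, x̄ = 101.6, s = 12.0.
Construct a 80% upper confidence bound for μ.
μ ≤ 102.47

Upper bound (one-sided):
t* = 0.844 (one-sided for 80%)
Upper bound = x̄ + t* · s/√n = 101.6 + 0.844 · 12.0/√134 = 102.47

We are 80% confident that μ ≤ 102.47.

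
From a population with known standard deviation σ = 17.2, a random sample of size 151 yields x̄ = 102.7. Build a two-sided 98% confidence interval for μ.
(99.44, 105.96)

z-interval (σ known):
z* = 2.326 for 98% confidence

Margin of error = z* · σ/√n = 2.326 · 17.2/√151 = 3.26

CI: (102.7 - 3.26, 102.7 + 3.26) = (99.44, 105.96)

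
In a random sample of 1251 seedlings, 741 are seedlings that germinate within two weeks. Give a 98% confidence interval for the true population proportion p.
(0.560, 0.625)

Proportion CI:
p̂ = 741/1251 = 0.59233
SE = √(p̂(1-p̂)/n) = √(0.59233 · 0.40767 / 1251) = 0.01389

z* = 2.326
Margin = z* · SE = 2.326 · 0.01389 = 0.0323

CI: 0.59233 ± 0.0323 = (0.560, 0.625)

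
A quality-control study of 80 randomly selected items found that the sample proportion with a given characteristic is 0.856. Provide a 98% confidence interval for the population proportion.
(0.765, 0.947)

Proportion CI:
SE = √(p̂(1-p̂)/n) = √(0.856 · 0.144 / 80) = 0.03925

z* = 2.326
Margin = z* · SE = 2.326 · 0.03925 = 0.0913

CI: 0.856 ± 0.0913 = (0.765, 0.947)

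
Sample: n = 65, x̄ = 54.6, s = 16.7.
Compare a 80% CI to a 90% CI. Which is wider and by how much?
90% CI is wider by 1.55

df = 64
80% CI: t* = 1.295, (51.92, 57.28), width = 2 · t* · s/√n = 5.36
90% CI: t* = 1.669, (51.14, 58.06), width = 2 · t* · s/√n = 6.91

The 90% CI is wider by 6.91 - 5.36 = 1.55.
Higher confidence requires a wider interval.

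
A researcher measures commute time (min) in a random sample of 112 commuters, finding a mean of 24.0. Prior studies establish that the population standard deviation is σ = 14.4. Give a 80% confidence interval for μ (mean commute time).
(22.26, 25.74)

z-interval (σ known):
z* = 1.282 for 80% confidence

Margin of error = z* · σ/√n = 1.282 · 14.4/√112 = 1.74

CI: (24.0 - 1.74, 24.0 + 1.74) = (22.26, 25.74)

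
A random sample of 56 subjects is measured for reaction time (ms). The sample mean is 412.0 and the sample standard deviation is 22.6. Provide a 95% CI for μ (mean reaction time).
(405.95, 418.05)

t-interval (σ unknown):
df = n - 1 = 55
t* = 2.004 for 95% confidence

Margin of error = t* · s/√n = 2.004 · 22.6/√56 = 6.05

CI: (405.95, 418.05)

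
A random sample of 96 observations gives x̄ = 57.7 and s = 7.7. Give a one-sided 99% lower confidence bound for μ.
μ ≥ 55.84

Lower bound (one-sided):
t* = 2.366 (one-sided for 99%)
Lower bound = x̄ - t* · s/√n = 57.7 - 2.366 · 7.7/√96 = 55.84

We are 99% confident that μ ≥ 55.84.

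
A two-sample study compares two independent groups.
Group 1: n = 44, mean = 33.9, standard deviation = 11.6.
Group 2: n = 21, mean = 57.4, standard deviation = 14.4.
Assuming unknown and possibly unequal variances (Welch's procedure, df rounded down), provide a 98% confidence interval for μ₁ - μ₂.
(-32.31, -14.69)

Difference: x̄₁ - x̄₂ = -23.50
SE = √(s₁²/n₁ + s₂²/n₂) = √(11.6²/44 + 14.4²/21) = 3.5962
df = 32.84 → 32 (Welch–Satterthwaite, rounded down)
t* = 2.449

CI: -23.50 ± 2.449 · 3.5962 = -23.50 ± 8.81 = (-32.31, -14.69)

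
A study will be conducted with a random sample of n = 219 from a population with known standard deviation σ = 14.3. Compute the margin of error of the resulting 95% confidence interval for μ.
Margin of error = 1.89

Margin of error = z* · σ/√n
= 1.960 · 14.3/√219
= 1.960 · 14.3/14.7986
= 1.89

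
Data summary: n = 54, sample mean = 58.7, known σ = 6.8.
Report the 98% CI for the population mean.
(56.55, 60.85)

z-interval (σ known):
z* = 2.326 for 98% confidence

Margin of error = z* · σ/√n = 2.326 · 6.8/√54 = 2.15

CI: (58.7 - 2.15, 58.7 + 2.15) = (56.55, 60.85)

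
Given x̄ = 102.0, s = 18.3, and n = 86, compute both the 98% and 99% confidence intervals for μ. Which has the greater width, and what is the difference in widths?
99% CI is wider by 1.04

df = 85
98% CI: t* = 2.371, (97.32, 106.68), width = 2 · t* · s/√n = 9.36
99% CI: t* = 2.635, (96.80, 107.20), width = 2 · t* · s/√n = 10.40

The 99% CI is wider by 10.40 - 9.36 = 1.04.
Higher confidence requires a wider interval.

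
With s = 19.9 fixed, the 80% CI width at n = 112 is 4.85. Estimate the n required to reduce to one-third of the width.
n ≈ 1008

CI width ∝ 1/√n
To reduce width by factor 3, need √n to grow by 3 → need 3² = 9 times as many samples.

Current: n = 112, width = 4.85
New: n = 1008, width ≈ 1.61

Width reduced by factor of 4.85/1.61 = 3.01.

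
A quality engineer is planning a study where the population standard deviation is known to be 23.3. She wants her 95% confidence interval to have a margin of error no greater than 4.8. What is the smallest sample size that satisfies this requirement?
n ≥ 91

For margin E ≤ 4.8:
n ≥ (z* · σ / E)²
n ≥ (1.960 · 23.3 / 4.8)²
n ≥ 90.52

Minimum n = 91 (rounding up)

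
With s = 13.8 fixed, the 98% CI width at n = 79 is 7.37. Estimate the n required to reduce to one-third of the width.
n ≈ 711

CI width ∝ 1/√n
To reduce width by factor 3, need √n to grow by 3 → need 3² = 9 times as many samples.

Current: n = 79, width = 7.37
New: n = 711, width ≈ 2.41

Width reduced by factor of 7.37/2.41 = 3.06.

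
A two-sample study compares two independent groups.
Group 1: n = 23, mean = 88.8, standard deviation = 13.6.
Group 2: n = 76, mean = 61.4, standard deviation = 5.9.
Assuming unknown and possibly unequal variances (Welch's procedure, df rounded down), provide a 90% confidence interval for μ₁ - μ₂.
(22.41, 32.39)

Difference: x̄₁ - x̄₂ = 27.40
SE = √(s₁²/n₁ + s₂²/n₂) = √(13.6²/23 + 5.9²/76) = 2.9154
df = 24.55 → 24 (Welch–Satterthwaite, rounded down)
t* = 1.711

CI: 27.40 ± 1.711 · 2.9154 = 27.40 ± 4.99 = (22.41, 32.39)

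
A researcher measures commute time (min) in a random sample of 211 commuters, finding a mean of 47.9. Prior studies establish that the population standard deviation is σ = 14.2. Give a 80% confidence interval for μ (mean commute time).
(46.65, 49.15)

z-interval (σ known):
z* = 1.282 for 80% confidence

Margin of error = z* · σ/√n = 1.282 · 14.2/√211 = 1.25

CI: (47.9 - 1.25, 47.9 + 1.25) = (46.65, 49.15)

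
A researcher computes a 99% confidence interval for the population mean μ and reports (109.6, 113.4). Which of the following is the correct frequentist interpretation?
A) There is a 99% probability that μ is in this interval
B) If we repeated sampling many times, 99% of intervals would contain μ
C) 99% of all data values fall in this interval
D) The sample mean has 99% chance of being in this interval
B

A) Wrong — μ is fixed; the randomness lives in the interval, not in μ.
B) Correct — this is the frequentist long-run coverage interpretation.
C) Wrong — a CI is about the parameter μ, not individual data values.
D) Wrong — x̄ is observed and sits in the interval by construction.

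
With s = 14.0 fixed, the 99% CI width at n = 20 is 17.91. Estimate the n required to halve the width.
n ≈ 80

CI width ∝ 1/√n
To reduce width by factor 2, need √n to grow by 2 → need 2² = 4 times as many samples.

Current: n = 20, width = 17.91
New: n = 80, width ≈ 8.26

Width reduced by factor of 17.91/8.26 = 2.17.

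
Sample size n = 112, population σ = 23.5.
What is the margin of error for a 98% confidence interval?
Margin of error = 5.16

Margin of error = z* · σ/√n
= 2.326 · 23.5/√112
= 2.326 · 23.5/10.5830
= 5.16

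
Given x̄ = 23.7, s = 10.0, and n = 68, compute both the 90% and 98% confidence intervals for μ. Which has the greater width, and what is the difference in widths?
98% CI is wider by 1.73

df = 67
90% CI: t* = 1.668, (21.68, 25.72), width = 2 · t* · s/√n = 4.05
98% CI: t* = 2.383, (20.81, 26.59), width = 2 · t* · s/√n = 5.78

The 98% CI is wider by 5.78 - 4.05 = 1.73.
Higher confidence requires a wider interval.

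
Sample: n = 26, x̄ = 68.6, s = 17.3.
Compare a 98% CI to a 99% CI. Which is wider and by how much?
99% CI is wider by 2.05

df = 25
98% CI: t* = 2.485, (60.17, 77.03), width = 2 · t* · s/√n = 16.86
99% CI: t* = 2.787, (59.14, 78.06), width = 2 · t* · s/√n = 18.91

The 99% CI is wider by 18.91 - 16.86 = 2.05.
Higher confidence requires a wider interval.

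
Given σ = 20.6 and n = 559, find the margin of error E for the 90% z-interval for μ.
Margin of error = 1.43

Margin of error = z* · σ/√n
= 1.645 · 20.6/√559
= 1.645 · 20.6/23.6432
= 1.43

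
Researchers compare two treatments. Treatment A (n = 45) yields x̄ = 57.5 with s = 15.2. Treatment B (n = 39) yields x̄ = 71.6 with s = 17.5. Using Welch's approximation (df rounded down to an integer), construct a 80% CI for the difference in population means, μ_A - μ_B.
(-18.76, -9.44)

Difference: x̄₁ - x̄₂ = -14.10
SE = √(s₁²/n₁ + s₂²/n₂) = √(15.2²/45 + 17.5²/39) = 3.6037
df = 75.91 → 75 (Welch–Satterthwaite, rounded down)
t* = 1.293

CI: -14.10 ± 1.293 · 3.6037 = -14.10 ± 4.66 = (-18.76, -9.44)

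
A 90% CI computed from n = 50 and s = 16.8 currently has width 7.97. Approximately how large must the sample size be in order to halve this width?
n ≈ 200

CI width ∝ 1/√n
To reduce width by factor 2, need √n to grow by 2 → need 2² = 4 times as many samples.

Current: n = 50, width = 7.97
New: n = 200, width ≈ 3.93

Width reduced by factor of 7.97/3.93 = 2.03.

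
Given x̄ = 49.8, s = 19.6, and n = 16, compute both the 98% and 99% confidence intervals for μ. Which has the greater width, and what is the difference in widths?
99% CI is wider by 3.38

df = 15
98% CI: t* = 2.602, (37.05, 62.55), width = 2 · t* · s/√n = 25.50
99% CI: t* = 2.947, (35.36, 64.24), width = 2 · t* · s/√n = 28.88

The 99% CI is wider by 28.88 - 25.50 = 3.38.
Higher confidence requires a wider interval.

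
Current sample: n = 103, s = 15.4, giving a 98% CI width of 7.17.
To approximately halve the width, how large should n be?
n ≈ 412

CI width ∝ 1/√n
To reduce width by factor 2, need √n to grow by 2 → need 2² = 4 times as many samples.

Current: n = 103, width = 7.17
New: n = 412, width ≈ 3.54

Width reduced by factor of 7.17/3.54 = 2.03.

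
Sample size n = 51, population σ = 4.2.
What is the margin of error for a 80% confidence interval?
Margin of error = 0.75

Margin of error = z* · σ/√n
= 1.282 · 4.2/√51
= 1.282 · 4.2/7.1414
= 0.75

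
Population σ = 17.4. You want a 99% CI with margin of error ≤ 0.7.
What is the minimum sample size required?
n ≥ 4101

For margin E ≤ 0.7:
n ≥ (z* · σ / E)²
n ≥ (2.576 · 17.4 / 0.7)²
n ≥ 4100.10

Minimum n = 4101 (rounding up)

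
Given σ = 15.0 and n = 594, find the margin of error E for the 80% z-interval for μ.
Margin of error = 0.79

Margin of error = z* · σ/√n
= 1.282 · 15.0/√594
= 1.282 · 15.0/24.3721
= 0.79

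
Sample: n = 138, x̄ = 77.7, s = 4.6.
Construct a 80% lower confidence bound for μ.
μ ≥ 77.37

Lower bound (one-sided):
t* = 0.844 (one-sided for 80%)
Lower bound = x̄ - t* · s/√n = 77.7 - 0.844 · 4.6/√138 = 77.37

We are 80% confident that μ ≥ 77.37.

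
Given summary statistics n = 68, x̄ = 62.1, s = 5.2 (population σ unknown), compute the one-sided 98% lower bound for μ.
μ ≥ 60.78

Lower bound (one-sided):
t* = 2.095 (one-sided for 98%)
Lower bound = x̄ - t* · s/√n = 62.1 - 2.095 · 5.2/√68 = 60.78

We are 98% confident that μ ≥ 60.78.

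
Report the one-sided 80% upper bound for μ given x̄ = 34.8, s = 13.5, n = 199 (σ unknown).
μ ≤ 35.61

Upper bound (one-sided):
t* = 0.843 (one-sided for 80%)
Upper bound = x̄ + t* · s/√n = 34.8 + 0.843 · 13.5/√199 = 35.61

We are 80% confident that μ ≤ 35.61.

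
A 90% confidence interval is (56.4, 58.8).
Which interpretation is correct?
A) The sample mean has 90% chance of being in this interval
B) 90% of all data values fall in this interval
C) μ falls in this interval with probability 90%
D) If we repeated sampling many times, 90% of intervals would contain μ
D

A) Wrong — x̄ is observed and sits in the interval by construction.
B) Wrong — a CI is about the parameter μ, not individual data values.
C) Wrong — μ is fixed; the randomness lives in the interval, not in μ.
D) Correct — this is the frequentist long-run coverage interpretation.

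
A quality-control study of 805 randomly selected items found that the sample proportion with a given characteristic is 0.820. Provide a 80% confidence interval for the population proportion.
(0.803, 0.837)

Proportion CI:
SE = √(p̂(1-p̂)/n) = √(0.820 · 0.180 / 805) = 0.01354

z* = 1.282
Margin = z* · SE = 1.282 · 0.01354 = 0.0174

CI: 0.820 ± 0.0174 = (0.803, 0.837)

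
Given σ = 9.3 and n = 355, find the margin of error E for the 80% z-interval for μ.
Margin of error = 0.63

Margin of error = z* · σ/√n
= 1.282 · 9.3/√355
= 1.282 · 9.3/18.8414
= 0.63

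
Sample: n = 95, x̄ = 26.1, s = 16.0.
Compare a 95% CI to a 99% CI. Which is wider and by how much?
99% CI is wider by 2.11

df = 94
95% CI: t* = 1.986, (22.84, 29.36), width = 2 · t* · s/√n = 6.52
99% CI: t* = 2.629, (21.78, 30.42), width = 2 · t* · s/√n = 8.63

The 99% CI is wider by 8.63 - 6.52 = 2.11.
Higher confidence requires a wider interval.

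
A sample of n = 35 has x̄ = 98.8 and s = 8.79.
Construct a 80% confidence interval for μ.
(96.86, 100.74)

t-interval (σ unknown):
df = n - 1 = 34
t* = 1.307 for 80% confidence

Margin of error = t* · s/√n = 1.307 · 8.79/√35 = 1.94

CI: (96.86, 100.74)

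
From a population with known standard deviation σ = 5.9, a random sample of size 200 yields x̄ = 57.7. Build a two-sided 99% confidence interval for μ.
(56.63, 58.77)

z-interval (σ known):
z* = 2.576 for 99% confidence

Margin of error = z* · σ/√n = 2.576 · 5.9/√200 = 1.07

CI: (57.7 - 1.07, 57.7 + 1.07) = (56.63, 58.77)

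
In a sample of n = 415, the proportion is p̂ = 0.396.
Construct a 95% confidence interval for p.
(0.349, 0.443)

Proportion CI:
SE = √(p̂(1-p̂)/n) = √(0.396 · 0.604 / 415) = 0.02401

z* = 1.960
Margin = z* · SE = 1.960 · 0.02401 = 0.0471

CI: 0.396 ± 0.0471 = (0.349, 0.443)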